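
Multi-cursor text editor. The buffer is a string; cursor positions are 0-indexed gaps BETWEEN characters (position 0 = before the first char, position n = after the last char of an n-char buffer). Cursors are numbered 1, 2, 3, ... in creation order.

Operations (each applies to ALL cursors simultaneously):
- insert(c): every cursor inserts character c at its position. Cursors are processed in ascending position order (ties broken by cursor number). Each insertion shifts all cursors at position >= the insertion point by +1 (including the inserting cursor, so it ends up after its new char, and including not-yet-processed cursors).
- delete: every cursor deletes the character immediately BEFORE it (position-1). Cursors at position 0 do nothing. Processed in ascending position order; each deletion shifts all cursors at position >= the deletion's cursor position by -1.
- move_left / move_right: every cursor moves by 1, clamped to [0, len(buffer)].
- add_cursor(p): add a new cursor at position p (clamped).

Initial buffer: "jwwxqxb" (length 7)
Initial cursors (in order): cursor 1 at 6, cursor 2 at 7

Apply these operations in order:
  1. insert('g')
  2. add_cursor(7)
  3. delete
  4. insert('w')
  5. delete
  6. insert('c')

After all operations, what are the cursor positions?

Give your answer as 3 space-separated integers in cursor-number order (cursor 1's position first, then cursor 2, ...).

After op 1 (insert('g')): buffer="jwwxqxgbg" (len 9), cursors c1@7 c2@9, authorship ......1.2
After op 2 (add_cursor(7)): buffer="jwwxqxgbg" (len 9), cursors c1@7 c3@7 c2@9, authorship ......1.2
After op 3 (delete): buffer="jwwxqb" (len 6), cursors c1@5 c3@5 c2@6, authorship ......
After op 4 (insert('w')): buffer="jwwxqwwbw" (len 9), cursors c1@7 c3@7 c2@9, authorship .....13.2
After op 5 (delete): buffer="jwwxqb" (len 6), cursors c1@5 c3@5 c2@6, authorship ......
After op 6 (insert('c')): buffer="jwwxqccbc" (len 9), cursors c1@7 c3@7 c2@9, authorship .....13.2

Answer: 7 9 7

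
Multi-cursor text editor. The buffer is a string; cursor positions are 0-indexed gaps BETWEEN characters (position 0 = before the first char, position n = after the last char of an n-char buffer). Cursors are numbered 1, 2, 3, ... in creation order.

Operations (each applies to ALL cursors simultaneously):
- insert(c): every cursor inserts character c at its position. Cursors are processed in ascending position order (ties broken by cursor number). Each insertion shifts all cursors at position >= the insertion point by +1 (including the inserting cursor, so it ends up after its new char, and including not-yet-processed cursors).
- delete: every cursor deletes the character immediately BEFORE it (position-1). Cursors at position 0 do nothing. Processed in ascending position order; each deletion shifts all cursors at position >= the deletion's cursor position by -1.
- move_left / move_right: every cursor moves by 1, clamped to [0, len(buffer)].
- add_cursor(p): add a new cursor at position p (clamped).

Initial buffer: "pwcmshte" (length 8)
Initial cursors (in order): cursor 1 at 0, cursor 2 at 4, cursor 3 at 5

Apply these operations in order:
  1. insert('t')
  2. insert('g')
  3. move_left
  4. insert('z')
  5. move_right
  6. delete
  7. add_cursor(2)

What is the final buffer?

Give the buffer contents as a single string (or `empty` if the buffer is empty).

Answer: tzpwcmtzstzhte

Derivation:
After op 1 (insert('t')): buffer="tpwcmtsthte" (len 11), cursors c1@1 c2@6 c3@8, authorship 1....2.3...
After op 2 (insert('g')): buffer="tgpwcmtgstghte" (len 14), cursors c1@2 c2@8 c3@11, authorship 11....22.33...
After op 3 (move_left): buffer="tgpwcmtgstghte" (len 14), cursors c1@1 c2@7 c3@10, authorship 11....22.33...
After op 4 (insert('z')): buffer="tzgpwcmtzgstzghte" (len 17), cursors c1@2 c2@9 c3@13, authorship 111....222.333...
After op 5 (move_right): buffer="tzgpwcmtzgstzghte" (len 17), cursors c1@3 c2@10 c3@14, authorship 111....222.333...
After op 6 (delete): buffer="tzpwcmtzstzhte" (len 14), cursors c1@2 c2@8 c3@11, authorship 11....22.33...
After op 7 (add_cursor(2)): buffer="tzpwcmtzstzhte" (len 14), cursors c1@2 c4@2 c2@8 c3@11, authorship 11....22.33...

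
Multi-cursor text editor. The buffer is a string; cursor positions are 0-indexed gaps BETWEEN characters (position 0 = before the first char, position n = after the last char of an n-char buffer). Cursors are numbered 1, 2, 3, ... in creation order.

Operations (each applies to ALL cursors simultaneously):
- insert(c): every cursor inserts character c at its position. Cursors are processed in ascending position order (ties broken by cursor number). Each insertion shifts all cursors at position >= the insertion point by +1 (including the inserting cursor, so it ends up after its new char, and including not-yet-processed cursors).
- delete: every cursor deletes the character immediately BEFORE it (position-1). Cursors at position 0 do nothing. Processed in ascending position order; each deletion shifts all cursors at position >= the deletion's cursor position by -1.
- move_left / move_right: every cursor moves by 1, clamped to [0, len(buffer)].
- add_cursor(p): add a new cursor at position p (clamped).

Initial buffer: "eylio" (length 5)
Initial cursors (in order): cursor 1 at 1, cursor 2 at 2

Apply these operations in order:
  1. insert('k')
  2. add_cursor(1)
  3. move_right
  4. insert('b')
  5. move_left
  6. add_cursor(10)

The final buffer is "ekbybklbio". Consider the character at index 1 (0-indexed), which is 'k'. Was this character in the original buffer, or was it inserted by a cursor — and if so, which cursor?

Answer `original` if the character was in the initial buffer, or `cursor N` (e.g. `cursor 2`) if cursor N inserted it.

Answer: cursor 1

Derivation:
After op 1 (insert('k')): buffer="ekyklio" (len 7), cursors c1@2 c2@4, authorship .1.2...
After op 2 (add_cursor(1)): buffer="ekyklio" (len 7), cursors c3@1 c1@2 c2@4, authorship .1.2...
After op 3 (move_right): buffer="ekyklio" (len 7), cursors c3@2 c1@3 c2@5, authorship .1.2...
After op 4 (insert('b')): buffer="ekbybklbio" (len 10), cursors c3@3 c1@5 c2@8, authorship .13.12.2..
After op 5 (move_left): buffer="ekbybklbio" (len 10), cursors c3@2 c1@4 c2@7, authorship .13.12.2..
After op 6 (add_cursor(10)): buffer="ekbybklbio" (len 10), cursors c3@2 c1@4 c2@7 c4@10, authorship .13.12.2..
Authorship (.=original, N=cursor N): . 1 3 . 1 2 . 2 . .
Index 1: author = 1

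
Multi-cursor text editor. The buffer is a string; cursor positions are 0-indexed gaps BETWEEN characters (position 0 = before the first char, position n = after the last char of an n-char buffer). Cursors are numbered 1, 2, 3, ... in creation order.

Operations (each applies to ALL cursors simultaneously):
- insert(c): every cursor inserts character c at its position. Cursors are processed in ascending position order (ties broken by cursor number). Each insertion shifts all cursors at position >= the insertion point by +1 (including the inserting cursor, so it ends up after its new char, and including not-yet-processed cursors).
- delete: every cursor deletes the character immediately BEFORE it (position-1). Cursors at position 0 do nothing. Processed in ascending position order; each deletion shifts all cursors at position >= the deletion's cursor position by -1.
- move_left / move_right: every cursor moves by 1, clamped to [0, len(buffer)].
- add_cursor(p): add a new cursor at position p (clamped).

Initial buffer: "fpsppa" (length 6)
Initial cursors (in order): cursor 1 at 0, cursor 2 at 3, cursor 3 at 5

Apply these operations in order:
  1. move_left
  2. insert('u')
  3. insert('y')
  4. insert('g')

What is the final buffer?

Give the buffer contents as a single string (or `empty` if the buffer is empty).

After op 1 (move_left): buffer="fpsppa" (len 6), cursors c1@0 c2@2 c3@4, authorship ......
After op 2 (insert('u')): buffer="ufpuspupa" (len 9), cursors c1@1 c2@4 c3@7, authorship 1..2..3..
After op 3 (insert('y')): buffer="uyfpuyspuypa" (len 12), cursors c1@2 c2@6 c3@10, authorship 11..22..33..
After op 4 (insert('g')): buffer="uygfpuygspuygpa" (len 15), cursors c1@3 c2@8 c3@13, authorship 111..222..333..

Answer: uygfpuygspuygpa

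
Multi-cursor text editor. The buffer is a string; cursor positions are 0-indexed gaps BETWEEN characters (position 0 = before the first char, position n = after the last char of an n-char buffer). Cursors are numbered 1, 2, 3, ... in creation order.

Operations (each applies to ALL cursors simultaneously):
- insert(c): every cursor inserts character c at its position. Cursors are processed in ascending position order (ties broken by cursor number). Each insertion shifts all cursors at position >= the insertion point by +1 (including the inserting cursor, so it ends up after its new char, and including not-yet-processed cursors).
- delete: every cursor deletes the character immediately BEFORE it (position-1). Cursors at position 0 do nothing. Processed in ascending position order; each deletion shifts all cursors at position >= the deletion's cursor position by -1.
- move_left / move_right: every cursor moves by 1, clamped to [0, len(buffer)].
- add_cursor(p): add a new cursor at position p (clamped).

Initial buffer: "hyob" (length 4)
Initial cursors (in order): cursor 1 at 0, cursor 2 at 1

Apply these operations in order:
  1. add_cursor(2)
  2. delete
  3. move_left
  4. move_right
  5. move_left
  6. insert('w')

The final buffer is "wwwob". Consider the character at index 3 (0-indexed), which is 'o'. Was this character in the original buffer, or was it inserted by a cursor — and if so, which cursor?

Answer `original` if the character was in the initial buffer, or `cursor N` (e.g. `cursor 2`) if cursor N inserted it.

Answer: original

Derivation:
After op 1 (add_cursor(2)): buffer="hyob" (len 4), cursors c1@0 c2@1 c3@2, authorship ....
After op 2 (delete): buffer="ob" (len 2), cursors c1@0 c2@0 c3@0, authorship ..
After op 3 (move_left): buffer="ob" (len 2), cursors c1@0 c2@0 c3@0, authorship ..
After op 4 (move_right): buffer="ob" (len 2), cursors c1@1 c2@1 c3@1, authorship ..
After op 5 (move_left): buffer="ob" (len 2), cursors c1@0 c2@0 c3@0, authorship ..
After op 6 (insert('w')): buffer="wwwob" (len 5), cursors c1@3 c2@3 c3@3, authorship 123..
Authorship (.=original, N=cursor N): 1 2 3 . .
Index 3: author = original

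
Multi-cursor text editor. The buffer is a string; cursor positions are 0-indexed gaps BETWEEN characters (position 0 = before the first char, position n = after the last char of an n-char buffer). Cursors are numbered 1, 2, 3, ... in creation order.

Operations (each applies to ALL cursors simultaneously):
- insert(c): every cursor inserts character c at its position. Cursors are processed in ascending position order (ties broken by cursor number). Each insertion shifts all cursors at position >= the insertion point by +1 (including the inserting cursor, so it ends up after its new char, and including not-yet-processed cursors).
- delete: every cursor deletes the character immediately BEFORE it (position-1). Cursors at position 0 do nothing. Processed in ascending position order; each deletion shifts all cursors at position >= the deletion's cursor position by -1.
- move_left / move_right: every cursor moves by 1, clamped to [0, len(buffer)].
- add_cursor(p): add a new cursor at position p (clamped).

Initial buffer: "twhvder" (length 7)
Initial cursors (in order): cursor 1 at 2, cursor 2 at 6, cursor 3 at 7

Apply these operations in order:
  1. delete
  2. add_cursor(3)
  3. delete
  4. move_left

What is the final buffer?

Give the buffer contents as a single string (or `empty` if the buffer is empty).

After op 1 (delete): buffer="thvd" (len 4), cursors c1@1 c2@4 c3@4, authorship ....
After op 2 (add_cursor(3)): buffer="thvd" (len 4), cursors c1@1 c4@3 c2@4 c3@4, authorship ....
After op 3 (delete): buffer="" (len 0), cursors c1@0 c2@0 c3@0 c4@0, authorship 
After op 4 (move_left): buffer="" (len 0), cursors c1@0 c2@0 c3@0 c4@0, authorship 

Answer: empty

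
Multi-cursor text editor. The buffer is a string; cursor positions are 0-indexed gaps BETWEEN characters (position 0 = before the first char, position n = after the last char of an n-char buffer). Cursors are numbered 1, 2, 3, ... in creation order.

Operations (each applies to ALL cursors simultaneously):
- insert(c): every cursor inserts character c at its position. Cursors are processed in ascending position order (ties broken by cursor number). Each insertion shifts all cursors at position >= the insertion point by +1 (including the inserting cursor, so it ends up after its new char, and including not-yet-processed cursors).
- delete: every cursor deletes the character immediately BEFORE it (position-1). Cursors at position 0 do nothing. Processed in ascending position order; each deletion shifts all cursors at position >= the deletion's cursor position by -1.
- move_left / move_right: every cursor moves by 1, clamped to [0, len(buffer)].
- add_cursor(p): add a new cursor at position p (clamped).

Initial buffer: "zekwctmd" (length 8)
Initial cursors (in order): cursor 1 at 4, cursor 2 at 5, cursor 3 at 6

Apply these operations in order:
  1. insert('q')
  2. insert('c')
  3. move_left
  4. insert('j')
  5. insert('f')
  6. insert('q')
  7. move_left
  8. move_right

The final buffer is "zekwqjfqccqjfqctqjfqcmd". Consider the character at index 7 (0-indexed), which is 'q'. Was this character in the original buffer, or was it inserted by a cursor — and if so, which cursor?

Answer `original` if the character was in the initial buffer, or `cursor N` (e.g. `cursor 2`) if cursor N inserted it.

After op 1 (insert('q')): buffer="zekwqcqtqmd" (len 11), cursors c1@5 c2@7 c3@9, authorship ....1.2.3..
After op 2 (insert('c')): buffer="zekwqccqctqcmd" (len 14), cursors c1@6 c2@9 c3@12, authorship ....11.22.33..
After op 3 (move_left): buffer="zekwqccqctqcmd" (len 14), cursors c1@5 c2@8 c3@11, authorship ....11.22.33..
After op 4 (insert('j')): buffer="zekwqjccqjctqjcmd" (len 17), cursors c1@6 c2@10 c3@14, authorship ....111.222.333..
After op 5 (insert('f')): buffer="zekwqjfccqjfctqjfcmd" (len 20), cursors c1@7 c2@12 c3@17, authorship ....1111.2222.3333..
After op 6 (insert('q')): buffer="zekwqjfqccqjfqctqjfqcmd" (len 23), cursors c1@8 c2@14 c3@20, authorship ....11111.22222.33333..
After op 7 (move_left): buffer="zekwqjfqccqjfqctqjfqcmd" (len 23), cursors c1@7 c2@13 c3@19, authorship ....11111.22222.33333..
After op 8 (move_right): buffer="zekwqjfqccqjfqctqjfqcmd" (len 23), cursors c1@8 c2@14 c3@20, authorship ....11111.22222.33333..
Authorship (.=original, N=cursor N): . . . . 1 1 1 1 1 . 2 2 2 2 2 . 3 3 3 3 3 . .
Index 7: author = 1

Answer: cursor 1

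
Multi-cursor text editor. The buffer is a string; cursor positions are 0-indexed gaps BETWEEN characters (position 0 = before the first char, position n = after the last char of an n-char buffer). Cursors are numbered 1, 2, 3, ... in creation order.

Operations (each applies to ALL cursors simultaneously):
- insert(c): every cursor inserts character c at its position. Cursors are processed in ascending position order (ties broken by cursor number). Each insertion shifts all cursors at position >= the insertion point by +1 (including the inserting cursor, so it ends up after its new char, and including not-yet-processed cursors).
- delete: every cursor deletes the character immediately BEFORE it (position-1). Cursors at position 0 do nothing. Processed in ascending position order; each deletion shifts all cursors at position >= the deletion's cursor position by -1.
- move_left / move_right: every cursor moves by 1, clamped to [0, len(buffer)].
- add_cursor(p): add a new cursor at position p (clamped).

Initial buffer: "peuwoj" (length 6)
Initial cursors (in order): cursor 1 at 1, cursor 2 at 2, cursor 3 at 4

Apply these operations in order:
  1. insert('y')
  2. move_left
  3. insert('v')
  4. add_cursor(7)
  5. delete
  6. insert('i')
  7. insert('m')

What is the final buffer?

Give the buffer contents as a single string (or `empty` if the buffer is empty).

After op 1 (insert('y')): buffer="pyeyuwyoj" (len 9), cursors c1@2 c2@4 c3@7, authorship .1.2..3..
After op 2 (move_left): buffer="pyeyuwyoj" (len 9), cursors c1@1 c2@3 c3@6, authorship .1.2..3..
After op 3 (insert('v')): buffer="pvyevyuwvyoj" (len 12), cursors c1@2 c2@5 c3@9, authorship .11.22..33..
After op 4 (add_cursor(7)): buffer="pvyevyuwvyoj" (len 12), cursors c1@2 c2@5 c4@7 c3@9, authorship .11.22..33..
After op 5 (delete): buffer="pyeywyoj" (len 8), cursors c1@1 c2@3 c4@4 c3@5, authorship .1.2.3..
After op 6 (insert('i')): buffer="piyeiyiwiyoj" (len 12), cursors c1@2 c2@5 c4@7 c3@9, authorship .11.224.33..
After op 7 (insert('m')): buffer="pimyeimyimwimyoj" (len 16), cursors c1@3 c2@7 c4@10 c3@13, authorship .111.22244.333..

Answer: pimyeimyimwimyoj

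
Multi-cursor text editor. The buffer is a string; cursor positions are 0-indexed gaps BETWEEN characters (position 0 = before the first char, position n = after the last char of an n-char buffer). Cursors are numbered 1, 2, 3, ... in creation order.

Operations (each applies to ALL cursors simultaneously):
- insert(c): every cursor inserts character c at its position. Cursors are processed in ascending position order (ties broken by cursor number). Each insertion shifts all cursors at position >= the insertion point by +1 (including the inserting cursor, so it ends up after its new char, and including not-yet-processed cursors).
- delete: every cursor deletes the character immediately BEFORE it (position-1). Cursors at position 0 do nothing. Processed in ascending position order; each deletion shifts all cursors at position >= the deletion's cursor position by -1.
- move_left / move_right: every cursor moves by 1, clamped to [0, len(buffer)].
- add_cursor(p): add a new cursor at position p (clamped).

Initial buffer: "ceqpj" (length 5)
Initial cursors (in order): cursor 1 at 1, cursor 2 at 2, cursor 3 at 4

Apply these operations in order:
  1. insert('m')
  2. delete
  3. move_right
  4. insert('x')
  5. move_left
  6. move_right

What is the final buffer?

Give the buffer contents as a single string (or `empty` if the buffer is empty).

Answer: cexqxpjx

Derivation:
After op 1 (insert('m')): buffer="cmemqpmj" (len 8), cursors c1@2 c2@4 c3@7, authorship .1.2..3.
After op 2 (delete): buffer="ceqpj" (len 5), cursors c1@1 c2@2 c3@4, authorship .....
After op 3 (move_right): buffer="ceqpj" (len 5), cursors c1@2 c2@3 c3@5, authorship .....
After op 4 (insert('x')): buffer="cexqxpjx" (len 8), cursors c1@3 c2@5 c3@8, authorship ..1.2..3
After op 5 (move_left): buffer="cexqxpjx" (len 8), cursors c1@2 c2@4 c3@7, authorship ..1.2..3
After op 6 (move_right): buffer="cexqxpjx" (len 8), cursors c1@3 c2@5 c3@8, authorship ..1.2..3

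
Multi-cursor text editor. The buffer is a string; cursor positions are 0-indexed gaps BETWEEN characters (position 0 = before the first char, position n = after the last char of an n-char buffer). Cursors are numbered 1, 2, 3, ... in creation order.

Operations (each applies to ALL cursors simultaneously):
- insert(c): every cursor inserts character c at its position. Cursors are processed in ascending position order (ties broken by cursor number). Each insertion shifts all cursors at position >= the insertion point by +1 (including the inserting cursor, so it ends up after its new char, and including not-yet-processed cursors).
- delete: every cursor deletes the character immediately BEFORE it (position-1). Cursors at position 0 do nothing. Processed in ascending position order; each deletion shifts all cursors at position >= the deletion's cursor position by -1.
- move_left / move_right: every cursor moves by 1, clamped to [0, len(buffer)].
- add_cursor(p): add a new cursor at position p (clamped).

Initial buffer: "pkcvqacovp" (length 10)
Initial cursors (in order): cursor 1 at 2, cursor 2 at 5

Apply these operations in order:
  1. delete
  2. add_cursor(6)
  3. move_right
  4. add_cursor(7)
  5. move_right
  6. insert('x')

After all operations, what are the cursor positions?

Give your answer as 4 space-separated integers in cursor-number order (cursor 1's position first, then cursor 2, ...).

After op 1 (delete): buffer="pcvacovp" (len 8), cursors c1@1 c2@3, authorship ........
After op 2 (add_cursor(6)): buffer="pcvacovp" (len 8), cursors c1@1 c2@3 c3@6, authorship ........
After op 3 (move_right): buffer="pcvacovp" (len 8), cursors c1@2 c2@4 c3@7, authorship ........
After op 4 (add_cursor(7)): buffer="pcvacovp" (len 8), cursors c1@2 c2@4 c3@7 c4@7, authorship ........
After op 5 (move_right): buffer="pcvacovp" (len 8), cursors c1@3 c2@5 c3@8 c4@8, authorship ........
After op 6 (insert('x')): buffer="pcvxacxovpxx" (len 12), cursors c1@4 c2@7 c3@12 c4@12, authorship ...1..2...34

Answer: 4 7 12 12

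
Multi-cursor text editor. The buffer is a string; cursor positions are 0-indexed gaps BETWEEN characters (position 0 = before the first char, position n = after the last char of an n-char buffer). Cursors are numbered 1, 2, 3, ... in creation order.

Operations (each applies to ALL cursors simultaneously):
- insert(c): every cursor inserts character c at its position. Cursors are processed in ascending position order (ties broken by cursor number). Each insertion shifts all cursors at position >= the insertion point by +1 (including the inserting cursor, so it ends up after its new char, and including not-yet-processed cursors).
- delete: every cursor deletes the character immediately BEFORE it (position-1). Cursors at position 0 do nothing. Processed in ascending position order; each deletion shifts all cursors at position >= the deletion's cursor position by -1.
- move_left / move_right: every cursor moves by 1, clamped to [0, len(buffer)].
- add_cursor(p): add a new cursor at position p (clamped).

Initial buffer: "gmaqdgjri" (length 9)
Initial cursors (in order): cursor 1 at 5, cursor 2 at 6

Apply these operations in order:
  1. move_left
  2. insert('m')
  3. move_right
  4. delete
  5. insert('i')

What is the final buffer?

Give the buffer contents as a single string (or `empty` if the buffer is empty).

Answer: gmaqmimijri

Derivation:
After op 1 (move_left): buffer="gmaqdgjri" (len 9), cursors c1@4 c2@5, authorship .........
After op 2 (insert('m')): buffer="gmaqmdmgjri" (len 11), cursors c1@5 c2@7, authorship ....1.2....
After op 3 (move_right): buffer="gmaqmdmgjri" (len 11), cursors c1@6 c2@8, authorship ....1.2....
After op 4 (delete): buffer="gmaqmmjri" (len 9), cursors c1@5 c2@6, authorship ....12...
After op 5 (insert('i')): buffer="gmaqmimijri" (len 11), cursors c1@6 c2@8, authorship ....1122...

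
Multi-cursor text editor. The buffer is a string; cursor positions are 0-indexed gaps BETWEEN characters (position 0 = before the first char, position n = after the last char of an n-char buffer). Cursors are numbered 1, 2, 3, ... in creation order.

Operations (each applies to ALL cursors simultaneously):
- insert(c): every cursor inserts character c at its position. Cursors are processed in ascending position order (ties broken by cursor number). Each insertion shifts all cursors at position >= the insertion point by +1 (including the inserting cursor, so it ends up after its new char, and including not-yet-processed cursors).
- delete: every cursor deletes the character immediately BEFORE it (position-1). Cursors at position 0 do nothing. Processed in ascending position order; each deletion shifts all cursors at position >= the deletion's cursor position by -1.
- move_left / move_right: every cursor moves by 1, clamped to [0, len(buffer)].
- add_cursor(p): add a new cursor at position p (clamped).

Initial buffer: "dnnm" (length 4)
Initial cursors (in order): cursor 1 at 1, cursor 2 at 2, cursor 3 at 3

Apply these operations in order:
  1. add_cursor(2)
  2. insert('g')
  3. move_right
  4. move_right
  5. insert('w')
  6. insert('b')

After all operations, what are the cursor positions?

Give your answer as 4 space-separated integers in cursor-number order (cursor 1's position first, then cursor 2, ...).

After op 1 (add_cursor(2)): buffer="dnnm" (len 4), cursors c1@1 c2@2 c4@2 c3@3, authorship ....
After op 2 (insert('g')): buffer="dgnggngm" (len 8), cursors c1@2 c2@5 c4@5 c3@7, authorship .1.24.3.
After op 3 (move_right): buffer="dgnggngm" (len 8), cursors c1@3 c2@6 c4@6 c3@8, authorship .1.24.3.
After op 4 (move_right): buffer="dgnggngm" (len 8), cursors c1@4 c2@7 c4@7 c3@8, authorship .1.24.3.
After op 5 (insert('w')): buffer="dgngwgngwwmw" (len 12), cursors c1@5 c2@10 c4@10 c3@12, authorship .1.214.324.3
After op 6 (insert('b')): buffer="dgngwbgngwwbbmwb" (len 16), cursors c1@6 c2@13 c4@13 c3@16, authorship .1.2114.32424.33

Answer: 6 13 16 13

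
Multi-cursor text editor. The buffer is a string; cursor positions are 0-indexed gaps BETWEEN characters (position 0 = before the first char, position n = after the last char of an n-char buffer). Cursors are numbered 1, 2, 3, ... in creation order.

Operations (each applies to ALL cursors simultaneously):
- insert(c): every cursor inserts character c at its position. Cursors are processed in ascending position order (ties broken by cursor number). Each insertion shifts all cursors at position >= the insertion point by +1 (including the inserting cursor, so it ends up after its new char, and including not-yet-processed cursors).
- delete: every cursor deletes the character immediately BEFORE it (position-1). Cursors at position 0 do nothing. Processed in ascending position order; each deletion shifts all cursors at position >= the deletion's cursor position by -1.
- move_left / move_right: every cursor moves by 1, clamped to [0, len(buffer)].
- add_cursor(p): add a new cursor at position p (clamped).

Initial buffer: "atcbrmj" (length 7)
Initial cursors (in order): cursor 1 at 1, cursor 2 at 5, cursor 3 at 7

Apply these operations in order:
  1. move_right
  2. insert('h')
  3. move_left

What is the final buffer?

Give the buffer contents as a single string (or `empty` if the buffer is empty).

After op 1 (move_right): buffer="atcbrmj" (len 7), cursors c1@2 c2@6 c3@7, authorship .......
After op 2 (insert('h')): buffer="athcbrmhjh" (len 10), cursors c1@3 c2@8 c3@10, authorship ..1....2.3
After op 3 (move_left): buffer="athcbrmhjh" (len 10), cursors c1@2 c2@7 c3@9, authorship ..1....2.3

Answer: athcbrmhjh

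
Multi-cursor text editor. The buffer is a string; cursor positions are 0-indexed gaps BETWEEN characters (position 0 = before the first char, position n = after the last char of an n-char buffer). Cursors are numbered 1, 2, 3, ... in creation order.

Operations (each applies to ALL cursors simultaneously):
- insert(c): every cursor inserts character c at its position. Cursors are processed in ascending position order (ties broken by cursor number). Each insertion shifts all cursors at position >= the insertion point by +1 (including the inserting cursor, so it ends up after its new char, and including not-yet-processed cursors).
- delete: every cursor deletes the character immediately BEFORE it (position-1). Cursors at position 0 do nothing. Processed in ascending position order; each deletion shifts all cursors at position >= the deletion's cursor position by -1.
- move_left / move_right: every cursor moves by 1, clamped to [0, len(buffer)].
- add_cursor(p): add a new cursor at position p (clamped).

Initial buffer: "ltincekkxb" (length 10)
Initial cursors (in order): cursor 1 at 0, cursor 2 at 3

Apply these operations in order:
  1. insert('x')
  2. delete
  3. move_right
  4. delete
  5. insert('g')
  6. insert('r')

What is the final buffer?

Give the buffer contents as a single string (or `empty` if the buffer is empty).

Answer: grtigrcekkxb

Derivation:
After op 1 (insert('x')): buffer="xltixncekkxb" (len 12), cursors c1@1 c2@5, authorship 1...2.......
After op 2 (delete): buffer="ltincekkxb" (len 10), cursors c1@0 c2@3, authorship ..........
After op 3 (move_right): buffer="ltincekkxb" (len 10), cursors c1@1 c2@4, authorship ..........
After op 4 (delete): buffer="ticekkxb" (len 8), cursors c1@0 c2@2, authorship ........
After op 5 (insert('g')): buffer="gtigcekkxb" (len 10), cursors c1@1 c2@4, authorship 1..2......
After op 6 (insert('r')): buffer="grtigrcekkxb" (len 12), cursors c1@2 c2@6, authorship 11..22......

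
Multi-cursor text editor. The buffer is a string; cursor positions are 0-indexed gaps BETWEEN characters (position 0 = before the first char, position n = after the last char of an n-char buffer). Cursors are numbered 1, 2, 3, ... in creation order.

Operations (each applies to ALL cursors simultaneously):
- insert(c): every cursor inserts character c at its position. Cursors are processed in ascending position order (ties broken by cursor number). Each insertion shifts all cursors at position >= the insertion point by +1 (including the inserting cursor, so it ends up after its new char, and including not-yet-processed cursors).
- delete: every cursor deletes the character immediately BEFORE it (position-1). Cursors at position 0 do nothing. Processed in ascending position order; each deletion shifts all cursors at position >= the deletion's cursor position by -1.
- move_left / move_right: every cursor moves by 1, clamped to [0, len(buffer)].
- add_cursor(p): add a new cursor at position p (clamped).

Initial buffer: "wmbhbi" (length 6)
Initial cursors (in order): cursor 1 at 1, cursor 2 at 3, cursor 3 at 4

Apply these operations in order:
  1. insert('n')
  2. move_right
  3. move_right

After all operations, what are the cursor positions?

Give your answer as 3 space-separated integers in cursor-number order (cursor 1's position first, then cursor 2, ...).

After op 1 (insert('n')): buffer="wnmbnhnbi" (len 9), cursors c1@2 c2@5 c3@7, authorship .1..2.3..
After op 2 (move_right): buffer="wnmbnhnbi" (len 9), cursors c1@3 c2@6 c3@8, authorship .1..2.3..
After op 3 (move_right): buffer="wnmbnhnbi" (len 9), cursors c1@4 c2@7 c3@9, authorship .1..2.3..

Answer: 4 7 9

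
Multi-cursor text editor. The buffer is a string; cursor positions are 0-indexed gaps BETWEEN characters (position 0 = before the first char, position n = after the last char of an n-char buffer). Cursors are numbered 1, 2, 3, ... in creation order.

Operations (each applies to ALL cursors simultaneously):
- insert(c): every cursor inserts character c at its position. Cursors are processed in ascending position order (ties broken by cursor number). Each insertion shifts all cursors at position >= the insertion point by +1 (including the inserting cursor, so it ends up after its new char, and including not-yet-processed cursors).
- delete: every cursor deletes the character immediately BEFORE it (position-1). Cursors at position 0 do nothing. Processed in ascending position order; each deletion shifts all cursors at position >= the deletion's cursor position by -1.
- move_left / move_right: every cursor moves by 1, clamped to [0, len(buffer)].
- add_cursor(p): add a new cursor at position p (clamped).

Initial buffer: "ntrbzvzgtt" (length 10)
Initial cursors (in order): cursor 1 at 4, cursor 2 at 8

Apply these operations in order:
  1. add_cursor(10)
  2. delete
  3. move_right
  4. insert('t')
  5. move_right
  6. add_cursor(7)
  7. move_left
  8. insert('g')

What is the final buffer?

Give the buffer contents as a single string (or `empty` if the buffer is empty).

Answer: ntrztgvgzttggt

Derivation:
After op 1 (add_cursor(10)): buffer="ntrbzvzgtt" (len 10), cursors c1@4 c2@8 c3@10, authorship ..........
After op 2 (delete): buffer="ntrzvzt" (len 7), cursors c1@3 c2@6 c3@7, authorship .......
After op 3 (move_right): buffer="ntrzvzt" (len 7), cursors c1@4 c2@7 c3@7, authorship .......
After op 4 (insert('t')): buffer="ntrztvzttt" (len 10), cursors c1@5 c2@10 c3@10, authorship ....1...23
After op 5 (move_right): buffer="ntrztvzttt" (len 10), cursors c1@6 c2@10 c3@10, authorship ....1...23
After op 6 (add_cursor(7)): buffer="ntrztvzttt" (len 10), cursors c1@6 c4@7 c2@10 c3@10, authorship ....1...23
After op 7 (move_left): buffer="ntrztvzttt" (len 10), cursors c1@5 c4@6 c2@9 c3@9, authorship ....1...23
After op 8 (insert('g')): buffer="ntrztgvgzttggt" (len 14), cursors c1@6 c4@8 c2@13 c3@13, authorship ....11.4..2233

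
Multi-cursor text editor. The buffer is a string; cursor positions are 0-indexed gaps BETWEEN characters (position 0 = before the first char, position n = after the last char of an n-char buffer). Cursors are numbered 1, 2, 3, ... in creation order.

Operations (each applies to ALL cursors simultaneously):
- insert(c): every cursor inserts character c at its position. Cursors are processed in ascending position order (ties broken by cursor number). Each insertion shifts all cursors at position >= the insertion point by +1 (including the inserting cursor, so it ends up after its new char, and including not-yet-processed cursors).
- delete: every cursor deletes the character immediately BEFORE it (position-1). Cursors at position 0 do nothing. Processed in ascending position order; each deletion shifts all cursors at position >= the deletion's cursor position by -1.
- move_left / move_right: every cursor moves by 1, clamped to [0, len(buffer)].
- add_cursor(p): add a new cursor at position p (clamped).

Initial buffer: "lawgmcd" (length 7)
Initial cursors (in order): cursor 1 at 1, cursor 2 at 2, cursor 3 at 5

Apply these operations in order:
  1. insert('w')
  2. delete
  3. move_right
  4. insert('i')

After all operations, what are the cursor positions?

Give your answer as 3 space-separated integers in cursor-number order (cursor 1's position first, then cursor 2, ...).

After op 1 (insert('w')): buffer="lwawwgmwcd" (len 10), cursors c1@2 c2@4 c3@8, authorship .1.2...3..
After op 2 (delete): buffer="lawgmcd" (len 7), cursors c1@1 c2@2 c3@5, authorship .......
After op 3 (move_right): buffer="lawgmcd" (len 7), cursors c1@2 c2@3 c3@6, authorship .......
After op 4 (insert('i')): buffer="laiwigmcid" (len 10), cursors c1@3 c2@5 c3@9, authorship ..1.2...3.

Answer: 3 5 9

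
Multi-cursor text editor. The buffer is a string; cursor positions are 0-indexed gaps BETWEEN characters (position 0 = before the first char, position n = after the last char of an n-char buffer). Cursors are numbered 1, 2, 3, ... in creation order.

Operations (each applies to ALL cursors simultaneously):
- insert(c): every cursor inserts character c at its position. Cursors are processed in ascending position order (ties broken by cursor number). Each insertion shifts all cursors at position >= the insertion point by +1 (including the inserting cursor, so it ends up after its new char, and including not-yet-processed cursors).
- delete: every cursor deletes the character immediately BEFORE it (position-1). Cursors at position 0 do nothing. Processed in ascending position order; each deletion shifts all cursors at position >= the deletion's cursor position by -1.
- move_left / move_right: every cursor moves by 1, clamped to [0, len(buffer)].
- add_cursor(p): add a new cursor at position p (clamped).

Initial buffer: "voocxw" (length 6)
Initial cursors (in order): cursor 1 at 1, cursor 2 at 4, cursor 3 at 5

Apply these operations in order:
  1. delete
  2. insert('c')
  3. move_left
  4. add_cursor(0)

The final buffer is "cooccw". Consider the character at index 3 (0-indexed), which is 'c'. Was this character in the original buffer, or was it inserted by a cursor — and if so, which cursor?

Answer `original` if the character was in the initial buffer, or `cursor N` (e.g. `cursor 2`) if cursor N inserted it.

After op 1 (delete): buffer="oow" (len 3), cursors c1@0 c2@2 c3@2, authorship ...
After op 2 (insert('c')): buffer="cooccw" (len 6), cursors c1@1 c2@5 c3@5, authorship 1..23.
After op 3 (move_left): buffer="cooccw" (len 6), cursors c1@0 c2@4 c3@4, authorship 1..23.
After op 4 (add_cursor(0)): buffer="cooccw" (len 6), cursors c1@0 c4@0 c2@4 c3@4, authorship 1..23.
Authorship (.=original, N=cursor N): 1 . . 2 3 .
Index 3: author = 2

Answer: cursor 2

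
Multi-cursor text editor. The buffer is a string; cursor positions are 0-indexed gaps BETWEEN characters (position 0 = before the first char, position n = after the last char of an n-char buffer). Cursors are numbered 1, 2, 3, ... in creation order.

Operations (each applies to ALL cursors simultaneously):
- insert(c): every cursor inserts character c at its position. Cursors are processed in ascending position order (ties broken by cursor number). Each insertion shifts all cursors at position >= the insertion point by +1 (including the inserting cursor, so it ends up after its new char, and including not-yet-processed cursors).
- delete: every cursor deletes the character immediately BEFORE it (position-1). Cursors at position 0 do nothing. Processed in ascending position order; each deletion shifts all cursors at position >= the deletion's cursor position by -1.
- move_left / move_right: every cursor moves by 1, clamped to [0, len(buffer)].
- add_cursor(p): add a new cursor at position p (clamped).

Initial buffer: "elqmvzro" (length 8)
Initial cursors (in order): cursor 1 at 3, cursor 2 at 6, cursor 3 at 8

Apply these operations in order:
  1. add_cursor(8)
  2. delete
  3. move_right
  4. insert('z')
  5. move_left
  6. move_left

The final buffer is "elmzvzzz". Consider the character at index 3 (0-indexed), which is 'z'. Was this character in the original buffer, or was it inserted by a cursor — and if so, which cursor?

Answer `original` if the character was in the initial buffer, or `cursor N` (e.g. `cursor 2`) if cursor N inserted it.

After op 1 (add_cursor(8)): buffer="elqmvzro" (len 8), cursors c1@3 c2@6 c3@8 c4@8, authorship ........
After op 2 (delete): buffer="elmv" (len 4), cursors c1@2 c2@4 c3@4 c4@4, authorship ....
After op 3 (move_right): buffer="elmv" (len 4), cursors c1@3 c2@4 c3@4 c4@4, authorship ....
After op 4 (insert('z')): buffer="elmzvzzz" (len 8), cursors c1@4 c2@8 c3@8 c4@8, authorship ...1.234
After op 5 (move_left): buffer="elmzvzzz" (len 8), cursors c1@3 c2@7 c3@7 c4@7, authorship ...1.234
After op 6 (move_left): buffer="elmzvzzz" (len 8), cursors c1@2 c2@6 c3@6 c4@6, authorship ...1.234
Authorship (.=original, N=cursor N): . . . 1 . 2 3 4
Index 3: author = 1

Answer: cursor 1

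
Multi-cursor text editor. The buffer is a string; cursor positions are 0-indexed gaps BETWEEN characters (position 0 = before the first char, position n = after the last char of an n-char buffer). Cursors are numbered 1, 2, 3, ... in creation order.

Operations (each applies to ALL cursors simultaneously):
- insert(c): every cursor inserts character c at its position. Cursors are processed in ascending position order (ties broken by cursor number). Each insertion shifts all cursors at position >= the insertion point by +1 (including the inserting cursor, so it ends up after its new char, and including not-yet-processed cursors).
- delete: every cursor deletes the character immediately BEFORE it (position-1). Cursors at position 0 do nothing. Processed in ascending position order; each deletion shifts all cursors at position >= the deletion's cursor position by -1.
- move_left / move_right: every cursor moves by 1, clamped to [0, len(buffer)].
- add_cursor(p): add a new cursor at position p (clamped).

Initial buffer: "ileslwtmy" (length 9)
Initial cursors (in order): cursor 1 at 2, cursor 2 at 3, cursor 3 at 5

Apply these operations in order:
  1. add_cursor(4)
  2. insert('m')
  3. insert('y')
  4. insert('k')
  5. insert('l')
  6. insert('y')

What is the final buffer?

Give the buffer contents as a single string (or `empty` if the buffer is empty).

Answer: ilmyklyemyklysmyklylmyklywtmy

Derivation:
After op 1 (add_cursor(4)): buffer="ileslwtmy" (len 9), cursors c1@2 c2@3 c4@4 c3@5, authorship .........
After op 2 (insert('m')): buffer="ilmemsmlmwtmy" (len 13), cursors c1@3 c2@5 c4@7 c3@9, authorship ..1.2.4.3....
After op 3 (insert('y')): buffer="ilmyemysmylmywtmy" (len 17), cursors c1@4 c2@7 c4@10 c3@13, authorship ..11.22.44.33....
After op 4 (insert('k')): buffer="ilmykemyksmyklmykwtmy" (len 21), cursors c1@5 c2@9 c4@13 c3@17, authorship ..111.222.444.333....
After op 5 (insert('l')): buffer="ilmyklemyklsmykllmyklwtmy" (len 25), cursors c1@6 c2@11 c4@16 c3@21, authorship ..1111.2222.4444.3333....
After op 6 (insert('y')): buffer="ilmyklyemyklysmyklylmyklywtmy" (len 29), cursors c1@7 c2@13 c4@19 c3@25, authorship ..11111.22222.44444.33333....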